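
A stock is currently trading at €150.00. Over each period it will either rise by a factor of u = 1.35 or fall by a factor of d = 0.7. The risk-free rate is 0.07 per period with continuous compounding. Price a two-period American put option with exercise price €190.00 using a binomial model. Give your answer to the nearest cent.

Risk-neutral probability p = (e^0.07 − 0.7)/(1.35 − 0.7) = 0.3725/0.6500 = 0.5731
Terminal stock prices: S_uu = 273.4, S_ud = 141.8, S_dd = 73.5
Terminal payoffs (K − S): max(-83.38, 0) = 0, max(48.25, 0) = 48.25, max(116.5, 0) = 116.5
Node u (S = 202.5): continuation = e^(−0.07)·[0.5731·0.0000 + 0.4269·48.2500] = 19.2058; exercise value = 0.0000 ≤ continuation, so V_u = 19.2058
Node d (S = 105): continuation = e^(−0.07)·[0.5731·48.2500 + 0.4269·116.5000] = 72.1548; exercise value = 85.0000 > continuation, so V_d = 85.0000 (exercise)
Node 0 (S = 150): continuation = e^(−0.07)·[0.5731·19.2058 + 0.4269·85.0000] = 44.0967; exercise value = 40.0000 ≤ continuation, so V_0 = 44.0967

€44.10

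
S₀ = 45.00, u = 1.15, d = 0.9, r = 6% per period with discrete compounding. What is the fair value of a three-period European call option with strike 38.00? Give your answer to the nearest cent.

13.30

Risk-neutral probability p = (1 + 0.06 − 0.9)/(1.15 − 0.9) = 0.1600/0.2500 = 0.6400
Terminal stock prices: S_uuu = 68.44, S_uud = 53.56, S_udd = 41.92, S_ddd = 32.81
Terminal payoffs (S − K): max(30.44, 0) = 30.44, max(15.56, 0) = 15.56, max(3.917, 0) = 3.917, max(-5.195, 0) = 0
Node uu (S = 59.51): V_uu = 1/1.06·[0.6400·30.4394 + 0.3600·15.5612] = 23.6634
Node ud (S = 46.57): V_ud = 1/1.06·[0.6400·15.5612 + 0.3600·3.9175] = 10.7259
Node dd (S = 36.45): V_dd = 1/1.06·[0.6400·3.9175 + 0.3600·0.0000] = 2.3653
Node u (S = 51.75): V_u = 1/1.06·[0.6400·23.6634 + 0.3600·10.7259] = 17.9301
Node d (S = 40.5): V_d = 1/1.06·[0.6400·10.7259 + 0.3600·2.3653] = 7.2793
Node 0 (S = 45): V_0 = 1/1.06·[0.6400·17.9301 + 0.3600·7.2793] = 13.2980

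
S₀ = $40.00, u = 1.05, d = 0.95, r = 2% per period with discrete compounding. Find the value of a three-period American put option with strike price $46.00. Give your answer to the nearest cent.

Risk-neutral probability p = (1 + 0.02 − 0.95)/(1.05 − 0.95) = 0.0700/0.1000 = 0.7000
Terminal stock prices: S_uuu = 46.31, S_uud = 41.89, S_udd = 37.91, S_ddd = 34.29
Terminal payoffs (K − S): max(-0.305, 0) = 0, max(4.105, 0) = 4.105, max(8.095, 0) = 8.095, max(11.71, 0) = 11.71
Node uu (S = 44.1): continuation = 1/1.02·[0.7000·0.0000 + 0.3000·4.1050] = 1.2074; exercise value = 1.9000 > continuation, so V_uu = 1.9000 (exercise)
Node ud (S = 39.9): continuation = 1/1.02·[0.7000·4.1050 + 0.3000·8.0950] = 5.1980; exercise value = 6.1000 > continuation, so V_ud = 6.1000 (exercise)
Node dd (S = 36.1): continuation = 1/1.02·[0.7000·8.0950 + 0.3000·11.7050] = 8.9980; exercise value = 9.9000 > continuation, so V_dd = 9.9000 (exercise)
Node u (S = 42): continuation = 1/1.02·[0.7000·1.9000 + 0.3000·6.1000] = 3.0980; exercise value = 4.0000 > continuation, so V_u = 4.0000 (exercise)
Node d (S = 38): continuation = 1/1.02·[0.7000·6.1000 + 0.3000·9.9000] = 7.0980; exercise value = 8.0000 > continuation, so V_d = 8.0000 (exercise)
Node 0 (S = 40): continuation = 1/1.02·[0.7000·4.0000 + 0.3000·8.0000] = 5.0980; exercise value = 6.0000 > continuation, so V_0 = 6.0000 (exercise)

$6.00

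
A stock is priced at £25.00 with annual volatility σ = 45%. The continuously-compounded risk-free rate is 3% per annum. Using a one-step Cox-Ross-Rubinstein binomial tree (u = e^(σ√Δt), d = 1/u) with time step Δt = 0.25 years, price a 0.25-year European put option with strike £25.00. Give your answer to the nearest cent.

CRR parameters: u = e^(σ√Δt) = e^(0.45·√0.25) = 1.2523, d = 1/u = 0.7985
Per-period rate: rΔt = 0.03·0.25 = 0.0075, so R = e^0.0075 = 1.0075
Risk-neutral probability p = (e^0.0075 − 0.7985)/(1.2523 − 0.7985) = 0.2090/0.4538 = 0.4606
Terminal stock prices: S_u = 31.31, S_d = 19.96
Terminal payoffs (K − S): max(-6.308, 0) = 0, max(5.037, 0) = 5.037
Node 0 (S = 25): V_0 = e^(−0.0075)·[0.4606·0.0000 + 0.5394·5.0371] = 2.6968

£2.70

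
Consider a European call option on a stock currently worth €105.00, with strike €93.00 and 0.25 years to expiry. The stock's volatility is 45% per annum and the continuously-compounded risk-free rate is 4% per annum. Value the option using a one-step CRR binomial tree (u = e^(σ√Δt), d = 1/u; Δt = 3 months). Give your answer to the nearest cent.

€17.76

CRR parameters: u = e^(σ√Δt) = e^(0.45·√0.25) = 1.2523, d = 1/u = 0.7985
Per-period rate: rΔt = 0.04·0.25 = 0.01, so R = e^0.01 = 1.0101
Risk-neutral probability p = (e^0.01 − 0.7985)/(1.2523 − 0.7985) = 0.2115/0.4538 = 0.4661
Terminal stock prices: S_u = 131.5, S_d = 83.84
Terminal payoffs (S − K): max(38.49, 0) = 38.49, max(-9.156, 0) = 0
Node 0 (S = 105): V_0 = e^(−0.01)·[0.4661·38.4939 + 0.5339·0.0000] = 17.7647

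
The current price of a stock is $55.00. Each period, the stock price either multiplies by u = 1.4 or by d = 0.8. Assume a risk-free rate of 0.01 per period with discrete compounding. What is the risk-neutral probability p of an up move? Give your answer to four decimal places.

p = 0.3500

Risk-neutral probability p = (1 + 0.01 − 0.8)/(1.4 − 0.8) = 0.2100/0.6000 = 0.3500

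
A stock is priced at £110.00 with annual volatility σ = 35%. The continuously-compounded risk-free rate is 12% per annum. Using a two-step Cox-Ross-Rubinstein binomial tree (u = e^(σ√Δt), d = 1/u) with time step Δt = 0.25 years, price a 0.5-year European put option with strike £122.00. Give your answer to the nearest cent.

£14.36

CRR parameters: u = e^(σ√Δt) = e^(0.35·√0.25) = 1.1912, d = 1/u = 0.8395
Per-period rate: rΔt = 0.12·0.25 = 0.03, so R = e^0.03 = 1.0305
Risk-neutral probability p = (e^0.03 − 0.8395)/(1.1912 − 0.8395) = 0.1910/0.3518 = 0.5429
Terminal stock prices: S_uu = 156.1, S_ud = 110, S_dd = 77.52
Terminal payoffs (K − S): max(-34.1, 0) = 0, max(12, 0) = 12, max(44.48, 0) = 44.48
Node u (S = 131): V_u = e^(−0.03)·[0.5429·0.0000 + 0.4571·12.0000] = 5.3227
Node d (S = 92.34): V_d = e^(−0.03)·[0.5429·12.0000 + 0.4571·44.4843] = 26.0541
Node 0 (S = 110): V_0 = e^(−0.03)·[0.5429·5.3227 + 0.4571·26.0541] = 14.3610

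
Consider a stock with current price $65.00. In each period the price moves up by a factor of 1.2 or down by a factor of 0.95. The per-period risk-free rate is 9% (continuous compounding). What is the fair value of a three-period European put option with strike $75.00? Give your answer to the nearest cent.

Risk-neutral probability p = (e^0.09 − 0.95)/(1.2 − 0.95) = 0.1442/0.2500 = 0.5767
Terminal stock prices: S_uuu = 112.3, S_uud = 88.92, S_udd = 70.39, S_ddd = 55.73
Terminal payoffs (K − S): max(-37.32, 0) = 0, max(-13.92, 0) = 0, max(4.605, 0) = 4.605, max(19.27, 0) = 19.27
Node uu (S = 93.6): V_uu = e^(−0.09)·[0.5767·0.0000 + 0.4233·0.0000] = 0.0000
Node ud (S = 74.1): V_ud = e^(−0.09)·[0.5767·0.0000 + 0.4233·4.6050] = 1.7815
Node dd (S = 58.66): V_dd = e^(−0.09)·[0.5767·4.6050 + 0.4233·19.2706] = 9.8823
Node u (S = 78): V_u = e^(−0.09)·[0.5767·0.0000 + 0.4233·1.7815] = 0.6892
Node d (S = 61.75): V_d = e^(−0.09)·[0.5767·1.7815 + 0.4233·9.8823] = 4.7622
Node 0 (S = 65): V_0 = e^(−0.09)·[0.5767·0.6892 + 0.4233·4.7622] = 2.2056

$2.21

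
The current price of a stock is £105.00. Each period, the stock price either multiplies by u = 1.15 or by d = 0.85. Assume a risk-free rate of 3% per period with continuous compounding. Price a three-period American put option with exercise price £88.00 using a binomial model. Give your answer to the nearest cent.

£1.95

Risk-neutral probability p = (e^0.03 − 0.85)/(1.15 − 0.85) = 0.1805/0.3000 = 0.6015
Terminal stock prices: S_uuu = 159.7, S_uud = 118, S_udd = 87.24, S_ddd = 64.48
Terminal payoffs (K − S): max(-71.69, 0) = 0, max(-30.03, 0) = 0, max(0.7581, 0) = 0.7581, max(23.52, 0) = 23.52
Node uu (S = 138.9): continuation = e^(−0.03)·[0.6015·0.0000 + 0.3985·0.0000] = 0.0000; exercise value = 0.0000 ≤ continuation, so V_uu = 0.0000
Node ud (S = 102.6): continuation = e^(−0.03)·[0.6015·0.0000 + 0.3985·0.7581] = 0.2932; exercise value = 0.0000 ≤ continuation, so V_ud = 0.2932
Node dd (S = 75.86): continuation = e^(−0.03)·[0.6015·0.7581 + 0.3985·23.5169] = 9.5367; exercise value = 12.1375 > continuation, so V_dd = 12.1375 (exercise)
Node u (S = 120.7): continuation = e^(−0.03)·[0.6015·0.0000 + 0.3985·0.2932] = 0.1134; exercise value = 0.0000 ≤ continuation, so V_u = 0.1134
Node d (S = 89.25): continuation = e^(−0.03)·[0.6015·0.2932 + 0.3985·12.1375] = 4.8648; exercise value = 0.0000 ≤ continuation, so V_d = 4.8648
Node 0 (S = 105): continuation = e^(−0.03)·[0.6015·0.1134 + 0.3985·4.8648] = 1.9474; exercise value = 0.0000 ≤ continuation, so V_0 = 1.9474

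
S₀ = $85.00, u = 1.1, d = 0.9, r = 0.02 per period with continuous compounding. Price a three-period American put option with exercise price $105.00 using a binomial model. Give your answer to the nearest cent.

$20.00

Risk-neutral probability p = (e^0.02 − 0.9)/(1.1 − 0.9) = 0.1202/0.2000 = 0.6010
Terminal stock prices: S_uuu = 113.1, S_uud = 92.57, S_udd = 75.74, S_ddd = 61.97
Terminal payoffs (K − S): max(-8.135, 0) = 0, max(12.43, 0) = 12.43, max(29.26, 0) = 29.26, max(43.03, 0) = 43.03
Node uu (S = 102.9): continuation = e^(−0.02)·[0.6010·0.0000 + 0.3990·12.4350] = 4.8632; exercise value = 2.1500 ≤ continuation, so V_uu = 4.8632
Node ud (S = 84.15): continuation = e^(−0.02)·[0.6010·12.4350 + 0.3990·29.2650] = 18.7709; exercise value = 20.8500 > continuation, so V_ud = 20.8500 (exercise)
Node dd (S = 68.85): continuation = e^(−0.02)·[0.6010·29.2650 + 0.3990·43.0350] = 34.0709; exercise value = 36.1500 > continuation, so V_dd = 36.1500 (exercise)
Node u (S = 93.5): continuation = e^(−0.02)·[0.6010·4.8632 + 0.3990·20.8500] = 11.0192; exercise value = 11.5000 > continuation, so V_u = 11.5000 (exercise)
Node d (S = 76.5): continuation = e^(−0.02)·[0.6010·20.8500 + 0.3990·36.1500] = 26.4209; exercise value = 28.5000 > continuation, so V_d = 28.5000 (exercise)
Node 0 (S = 85): continuation = e^(−0.02)·[0.6010·11.5000 + 0.3990·28.5000] = 17.9209; exercise value = 20.0000 > continuation, so V_0 = 20.0000 (exercise)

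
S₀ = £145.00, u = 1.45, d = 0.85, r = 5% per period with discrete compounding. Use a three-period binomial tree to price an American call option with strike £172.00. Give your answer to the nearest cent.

Risk-neutral probability p = (1 + 0.05 − 0.85)/(1.45 − 0.85) = 0.2000/0.6000 = 0.3333
Terminal stock prices: S_uuu = 442.1, S_uud = 259.1, S_udd = 151.9, S_ddd = 89.05
Terminal payoffs (S − K): max(270.1, 0) = 270.1, max(87.13, 0) = 87.13, max(-20.09, 0) = 0, max(-82.95, 0) = 0
Node uu (S = 304.9): continuation = 1/1.05·[0.3333·270.0506 + 0.6667·87.1331] = 141.0530; exercise value = 132.8625 ≤ continuation, so V_uu = 141.0530
Node ud (S = 178.7): continuation = 1/1.05·[0.3333·87.1331 + 0.6667·0.0000] = 27.6613; exercise value = 6.7125 ≤ continuation, so V_ud = 27.6613
Node dd (S = 104.8): continuation = 1/1.05·[0.3333·0.0000 + 0.6667·0.0000] = 0.0000; exercise value = 0.0000 ≤ continuation, so V_dd = 0.0000
Node u (S = 210.2): continuation = 1/1.05·[0.3333·141.0530 + 0.6667·27.6613] = 62.3415; exercise value = 38.2500 ≤ continuation, so V_u = 62.3415
Node d (S = 123.2): continuation = 1/1.05·[0.3333·27.6613 + 0.6667·0.0000] = 8.7814; exercise value = 0.0000 ≤ continuation, so V_d = 8.7814
Node 0 (S = 145): continuation = 1/1.05·[0.3333·62.3415 + 0.6667·8.7814] = 25.3664; exercise value = 0.0000 ≤ continuation, so V_0 = 25.3664

£25.37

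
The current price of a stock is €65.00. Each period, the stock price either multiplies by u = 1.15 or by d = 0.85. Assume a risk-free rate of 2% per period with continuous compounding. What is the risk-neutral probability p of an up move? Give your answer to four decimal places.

Risk-neutral probability p = (e^0.02 − 0.85)/(1.15 − 0.85) = 0.1702/0.3000 = 0.5673

p = 0.5673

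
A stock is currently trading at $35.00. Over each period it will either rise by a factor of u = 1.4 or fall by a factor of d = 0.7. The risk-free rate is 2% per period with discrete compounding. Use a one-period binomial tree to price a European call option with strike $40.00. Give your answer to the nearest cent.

$4.03

Risk-neutral probability p = (1 + 0.02 − 0.7)/(1.4 − 0.7) = 0.3200/0.7000 = 0.4571
Terminal stock prices: S_u = 49, S_d = 24.5
Terminal payoffs (S − K): max(9, 0) = 9, max(-15.5, 0) = 0
Node 0 (S = 35): V_0 = 1/1.02·[0.4571·9.0000 + 0.5429·0.0000] = 4.0336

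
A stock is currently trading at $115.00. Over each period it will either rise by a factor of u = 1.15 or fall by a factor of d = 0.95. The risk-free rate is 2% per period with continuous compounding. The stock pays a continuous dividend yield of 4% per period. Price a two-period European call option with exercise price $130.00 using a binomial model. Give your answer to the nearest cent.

$0.48

Per-period risk-free factor R = e^0.02 = 1.0202; dividend-adjusted growth = e^(0.02−0.04) = 0.9802.
Risk-neutral probability p = (0.9802 − 0.95)/(1.15 − 0.95) = 0.0302/0.2000 = 0.1510
Terminal stock prices: S_uu = 152.1, S_ud = 125.6, S_dd = 103.8
Terminal payoffs (S − K): max(22.09, 0) = 22.09, max(-4.363, 0) = 0, max(-26.21, 0) = 0
Node u (S = 132.2): V_u = e^(−0.02)·[0.1510·22.0875 + 0.8490·0.0000] = 3.2690
Node d (S = 109.2): V_d = e^(−0.02)·[0.1510·0.0000 + 0.8490·0.0000] = 0.0000
Node 0 (S = 115): V_0 = e^(−0.02)·[0.1510·3.2690 + 0.8490·0.0000] = 0.4838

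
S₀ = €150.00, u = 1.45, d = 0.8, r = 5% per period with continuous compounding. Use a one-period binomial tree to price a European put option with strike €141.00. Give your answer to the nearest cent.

Risk-neutral probability p = (e^0.05 − 0.8)/(1.45 − 0.8) = 0.2513/0.6500 = 0.3866
Terminal stock prices: S_u = 217.5, S_d = 120
Terminal payoffs (K − S): max(-76.5, 0) = 0, max(21, 0) = 21
Node 0 (S = 150): V_0 = e^(−0.05)·[0.3866·0.0000 + 0.6134·21.0000] = 12.2537

€12.25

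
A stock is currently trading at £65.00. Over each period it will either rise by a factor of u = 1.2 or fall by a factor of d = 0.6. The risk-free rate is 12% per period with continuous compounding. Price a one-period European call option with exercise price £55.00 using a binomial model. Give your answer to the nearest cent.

£17.93

Risk-neutral probability p = (e^0.12 − 0.6)/(1.2 − 0.6) = 0.5275/0.6000 = 0.8792
Terminal stock prices: S_u = 78, S_d = 39
Terminal payoffs (S − K): max(23, 0) = 23, max(-16, 0) = 0
Node 0 (S = 65): V_0 = e^(−0.12)·[0.8792·23.0000 + 0.1208·0.0000] = 17.9342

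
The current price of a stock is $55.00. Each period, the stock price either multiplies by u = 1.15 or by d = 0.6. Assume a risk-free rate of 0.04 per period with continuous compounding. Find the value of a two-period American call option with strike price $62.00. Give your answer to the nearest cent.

Risk-neutral probability p = (e^0.04 − 0.6)/(1.15 − 0.6) = 0.4408/0.5500 = 0.8015
Terminal stock prices: S_uu = 72.74, S_ud = 37.95, S_dd = 19.8
Terminal payoffs (S − K): max(10.74, 0) = 10.74, max(-24.05, 0) = 0, max(-42.2, 0) = 0
Node u (S = 63.25): continuation = e^(−0.04)·[0.8015·10.7375 + 0.1985·0.0000] = 8.2684; exercise value = 1.2500 ≤ continuation, so V_u = 8.2684
Node d (S = 33): continuation = e^(−0.04)·[0.8015·0.0000 + 0.1985·0.0000] = 0.0000; exercise value = 0.0000 ≤ continuation, so V_d = 0.0000
Node 0 (S = 55): continuation = e^(−0.04)·[0.8015·8.2684 + 0.1985·0.0000] = 6.3671; exercise value = 0.0000 ≤ continuation, so V_0 = 6.3671

$6.37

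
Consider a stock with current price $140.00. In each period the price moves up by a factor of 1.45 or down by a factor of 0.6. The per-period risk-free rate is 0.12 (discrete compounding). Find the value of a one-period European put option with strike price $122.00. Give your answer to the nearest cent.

$13.17

Risk-neutral probability p = (1 + 0.12 − 0.6)/(1.45 − 0.6) = 0.5200/0.8500 = 0.6118
Terminal stock prices: S_u = 203, S_d = 84
Terminal payoffs (K − S): max(-81, 0) = 0, max(38, 0) = 38
Node 0 (S = 140): V_0 = 1/1.12·[0.6118·0.0000 + 0.3882·38.0000] = 13.1723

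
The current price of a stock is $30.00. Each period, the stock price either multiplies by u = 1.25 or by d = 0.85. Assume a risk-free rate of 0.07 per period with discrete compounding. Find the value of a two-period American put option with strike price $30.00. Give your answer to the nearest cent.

$1.89

Risk-neutral probability p = (1 + 0.07 − 0.85)/(1.25 − 0.85) = 0.2200/0.4000 = 0.5500
Terminal stock prices: S_uu = 46.88, S_ud = 31.88, S_dd = 21.67
Terminal payoffs (K − S): max(-16.88, 0) = 0, max(-1.875, 0) = 0, max(8.325, 0) = 8.325
Node u (S = 37.5): continuation = 1/1.07·[0.5500·0.0000 + 0.4500·0.0000] = 0.0000; exercise value = 0.0000 ≤ continuation, so V_u = 0.0000
Node d (S = 25.5): continuation = 1/1.07·[0.5500·0.0000 + 0.4500·8.3250] = 3.5012; exercise value = 4.5000 > continuation, so V_d = 4.5000 (exercise)
Node 0 (S = 30): continuation = 1/1.07·[0.5500·0.0000 + 0.4500·4.5000] = 1.8925; exercise value = 0.0000 ≤ continuation, so V_0 = 1.8925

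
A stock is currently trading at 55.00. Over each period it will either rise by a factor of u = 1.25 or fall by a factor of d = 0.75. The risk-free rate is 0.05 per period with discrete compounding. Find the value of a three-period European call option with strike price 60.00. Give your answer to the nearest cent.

10.51

Risk-neutral probability p = (1 + 0.05 − 0.75)/(1.25 − 0.75) = 0.3000/0.5000 = 0.6000
Terminal stock prices: S_uuu = 107.4, S_uud = 64.45, S_udd = 38.67, S_ddd = 23.2
Terminal payoffs (S − K): max(47.42, 0) = 47.42, max(4.453, 0) = 4.453, max(-21.33, 0) = 0, max(-36.8, 0) = 0
Node uu (S = 85.94): V_uu = 1/1.05·[0.6000·47.4219 + 0.4000·4.4531] = 28.7946
Node ud (S = 51.56): V_ud = 1/1.05·[0.6000·4.4531 + 0.4000·0.0000] = 2.5446
Node dd (S = 30.94): V_dd = 1/1.05·[0.6000·0.0000 + 0.4000·0.0000] = 0.0000
Node u (S = 68.75): V_u = 1/1.05·[0.6000·28.7946 + 0.4000·2.5446] = 17.4235
Node d (S = 41.25): V_d = 1/1.05·[0.6000·2.5446 + 0.4000·0.0000] = 1.4541
Node 0 (S = 55): V_0 = 1/1.05·[0.6000·17.4235 + 0.4000·1.4541] = 10.5102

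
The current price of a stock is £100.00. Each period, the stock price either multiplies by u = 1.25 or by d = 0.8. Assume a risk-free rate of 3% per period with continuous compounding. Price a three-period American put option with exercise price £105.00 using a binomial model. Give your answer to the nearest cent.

Risk-neutral probability p = (e^0.03 − 0.8)/(1.25 − 0.8) = 0.2305/0.4500 = 0.5121
Terminal stock prices: S_uuu = 195.3, S_uud = 125, S_udd = 80, S_ddd = 51.2
Terminal payoffs (K − S): max(-90.31, 0) = 0, max(-20, 0) = 0, max(25, 0) = 25, max(53.8, 0) = 53.8
Node uu (S = 156.2): continuation = e^(−0.03)·[0.5121·0.0000 + 0.4879·0.0000] = 0.0000; exercise value = 0.0000 ≤ continuation, so V_uu = 0.0000
Node ud (S = 100): continuation = e^(−0.03)·[0.5121·0.0000 + 0.4879·25.0000] = 11.8365; exercise value = 5.0000 ≤ continuation, so V_ud = 11.8365
Node dd (S = 64): continuation = e^(−0.03)·[0.5121·25.0000 + 0.4879·53.8000] = 37.8968; exercise value = 41.0000 > continuation, so V_dd = 41.0000 (exercise)
Node u (S = 125): continuation = e^(−0.03)·[0.5121·0.0000 + 0.4879·11.8365] = 5.6041; exercise value = 0.0000 ≤ continuation, so V_u = 5.6041
Node d (S = 80): continuation = e^(−0.03)·[0.5121·11.8365 + 0.4879·41.0000] = 25.2944; exercise value = 25.0000 ≤ continuation, so V_d = 25.2944
Node 0 (S = 100): continuation = e^(−0.03)·[0.5121·5.6041 + 0.4879·25.2944] = 14.7611; exercise value = 5.0000 ≤ continuation, so V_0 = 14.7611

£14.76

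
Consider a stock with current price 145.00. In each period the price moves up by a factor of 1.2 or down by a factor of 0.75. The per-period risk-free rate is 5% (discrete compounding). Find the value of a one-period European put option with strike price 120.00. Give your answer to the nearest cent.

3.57

Risk-neutral probability p = (1 + 0.05 − 0.75)/(1.2 − 0.75) = 0.3000/0.4500 = 0.6667
Terminal stock prices: S_u = 174, S_d = 108.8
Terminal payoffs (K − S): max(-54, 0) = 0, max(11.25, 0) = 11.25
Node 0 (S = 145): V_0 = 1/1.05·[0.6667·0.0000 + 0.3333·11.2500] = 3.5714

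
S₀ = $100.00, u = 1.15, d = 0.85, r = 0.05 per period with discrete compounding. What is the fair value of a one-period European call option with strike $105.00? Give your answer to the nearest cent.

Risk-neutral probability p = (1 + 0.05 − 0.85)/(1.15 − 0.85) = 0.2000/0.3000 = 0.6667
Terminal stock prices: S_u = 115, S_d = 85
Terminal payoffs (S − K): max(10, 0) = 10, max(-20, 0) = 0
Node 0 (S = 100): V_0 = 1/1.05·[0.6667·10.0000 + 0.3333·0.0000] = 6.3492

$6.35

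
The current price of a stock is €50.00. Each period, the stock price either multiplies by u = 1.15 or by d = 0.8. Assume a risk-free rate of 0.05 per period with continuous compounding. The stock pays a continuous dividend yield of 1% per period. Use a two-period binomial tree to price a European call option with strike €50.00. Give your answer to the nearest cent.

€6.91

Per-period risk-free factor R = e^0.05 = 1.0513; dividend-adjusted growth = e^(0.05−0.01) = 1.0408.
Risk-neutral probability p = (1.0408 − 0.8)/(1.15 − 0.8) = 0.2408/0.3500 = 0.6880
Terminal stock prices: S_uu = 66.12, S_ud = 46, S_dd = 32
Terminal payoffs (S − K): max(16.12, 0) = 16.12, max(-4, 0) = 0, max(-18, 0) = 0
Node u (S = 57.5): V_u = e^(−0.05)·[0.6880·16.1250 + 0.3120·0.0000] = 10.5534
Node d (S = 40): V_d = e^(−0.05)·[0.6880·0.0000 + 0.3120·0.0000] = 0.0000
Node 0 (S = 50): V_0 = e^(−0.05)·[0.6880·10.5534 + 0.3120·0.0000] = 6.9069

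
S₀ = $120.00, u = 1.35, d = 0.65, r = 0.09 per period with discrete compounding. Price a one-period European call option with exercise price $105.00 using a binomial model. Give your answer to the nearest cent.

Risk-neutral probability p = (1 + 0.09 − 0.65)/(1.35 − 0.65) = 0.4400/0.7000 = 0.6286
Terminal stock prices: S_u = 162, S_d = 78
Terminal payoffs (S − K): max(57, 0) = 57, max(-27, 0) = 0
Node 0 (S = 120): V_0 = 1/1.09·[0.6286·57.0000 + 0.3714·0.0000] = 32.8702

$32.87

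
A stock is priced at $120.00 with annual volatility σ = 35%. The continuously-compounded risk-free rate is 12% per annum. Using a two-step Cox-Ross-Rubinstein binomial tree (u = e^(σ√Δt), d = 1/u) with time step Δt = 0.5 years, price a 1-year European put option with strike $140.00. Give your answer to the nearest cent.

$20.10

CRR parameters: u = e^(σ√Δt) = e^(0.35·√0.5) = 1.2808, d = 1/u = 0.7808
Per-period rate: rΔt = 0.12·0.5 = 0.06, so R = e^0.06 = 1.0618
Risk-neutral probability p = (e^0.06 − 0.7808)/(1.2808 − 0.7808) = 0.2811/0.5000 = 0.5621
Terminal stock prices: S_uu = 196.9, S_ud = 120, S_dd = 73.15
Terminal payoffs (K − S): max(-56.85, 0) = 0, max(20, 0) = 20, max(66.85, 0) = 66.85
Node u (S = 153.7): V_u = e^(−0.06)·[0.5621·0.0000 + 0.4379·20.0000] = 8.2479
Node d (S = 93.69): V_d = e^(−0.06)·[0.5621·20.0000 + 0.4379·66.8496] = 38.1558
Node 0 (S = 120): V_0 = e^(−0.06)·[0.5621·8.2479 + 0.4379·38.1558] = 20.1014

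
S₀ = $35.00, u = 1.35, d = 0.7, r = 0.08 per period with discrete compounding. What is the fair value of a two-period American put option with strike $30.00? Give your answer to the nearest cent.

Risk-neutral probability p = (1 + 0.08 − 0.7)/(1.35 − 0.7) = 0.3800/0.6500 = 0.5846
Terminal stock prices: S_uu = 63.79, S_ud = 33.07, S_dd = 17.15
Terminal payoffs (K − S): max(-33.79, 0) = 0, max(-3.075, 0) = 0, max(12.85, 0) = 12.85
Node u (S = 47.25): continuation = 1/1.08·[0.5846·0.0000 + 0.4154·0.0000] = 0.0000; exercise value = 0.0000 ≤ continuation, so V_u = 0.0000
Node d (S = 24.5): continuation = 1/1.08·[0.5846·0.0000 + 0.4154·12.8500] = 4.9423; exercise value = 5.5000 > continuation, so V_d = 5.5000 (exercise)
Node 0 (S = 35): continuation = 1/1.08·[0.5846·0.0000 + 0.4154·5.5000] = 2.1154; exercise value = 0.0000 ≤ continuation, so V_0 = 2.1154

$2.12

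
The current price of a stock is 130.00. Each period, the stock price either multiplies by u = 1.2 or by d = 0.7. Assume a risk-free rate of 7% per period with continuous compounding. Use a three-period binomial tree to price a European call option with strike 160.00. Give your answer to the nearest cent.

21.67

Risk-neutral probability p = (e^0.07 − 0.7)/(1.2 − 0.7) = 0.3725/0.5000 = 0.7450
Terminal stock prices: S_uuu = 224.6, S_uud = 131, S_udd = 76.44, S_ddd = 44.59
Terminal payoffs (S − K): max(64.64, 0) = 64.64, max(-28.96, 0) = 0, max(-83.56, 0) = 0, max(-115.4, 0) = 0
Node uu (S = 187.2): V_uu = e^(−0.07)·[0.7450·64.6400 + 0.2550·0.0000] = 44.9021
Node ud (S = 109.2): V_ud = e^(−0.07)·[0.7450·0.0000 + 0.2550·0.0000] = 0.0000
Node dd (S = 63.7): V_dd = e^(−0.07)·[0.7450·0.0000 + 0.2550·0.0000] = 0.0000
Node u (S = 156): V_u = e^(−0.07)·[0.7450·44.9021 + 0.2550·0.0000] = 31.1912
Node d (S = 91): V_d = e^(−0.07)·[0.7450·0.0000 + 0.2550·0.0000] = 0.0000
Node 0 (S = 130): V_0 = e^(−0.07)·[0.7450·31.1912 + 0.2550·0.0000] = 21.6669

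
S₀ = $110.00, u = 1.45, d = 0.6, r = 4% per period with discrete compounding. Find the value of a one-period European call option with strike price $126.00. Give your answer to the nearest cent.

$16.67

Risk-neutral probability p = (1 + 0.04 − 0.6)/(1.45 − 0.6) = 0.4400/0.8500 = 0.5176
Terminal stock prices: S_u = 159.5, S_d = 66
Terminal payoffs (S − K): max(33.5, 0) = 33.5, max(-60, 0) = 0
Node 0 (S = 110): V_0 = 1/1.04·[0.5176·33.5000 + 0.4824·0.0000] = 16.6742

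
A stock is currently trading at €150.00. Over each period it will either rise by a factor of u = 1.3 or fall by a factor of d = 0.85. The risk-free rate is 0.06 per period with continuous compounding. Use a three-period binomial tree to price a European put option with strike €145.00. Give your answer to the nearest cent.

Risk-neutral probability p = (e^0.06 − 0.85)/(1.3 − 0.85) = 0.2118/0.4500 = 0.4707
Terminal stock prices: S_uuu = 329.6, S_uud = 215.5, S_udd = 140.9, S_ddd = 92.12
Terminal payoffs (K − S): max(-184.6, 0) = 0, max(-70.48, 0) = 0, max(4.113, 0) = 4.113, max(52.88, 0) = 52.88
Node uu (S = 253.5): V_uu = e^(−0.06)·[0.4707·0.0000 + 0.5293·0.0000] = 0.0000
Node ud (S = 165.8): V_ud = e^(−0.06)·[0.4707·0.0000 + 0.5293·4.1125] = 2.0498
Node dd (S = 108.4): V_dd = e^(−0.06)·[0.4707·4.1125 + 0.5293·52.8813] = 28.1809
Node u (S = 195): V_u = e^(−0.06)·[0.4707·0.0000 + 0.5293·2.0498] = 1.0217
Node d (S = 127.5): V_d = e^(−0.06)·[0.4707·2.0498 + 0.5293·28.1809] = 14.9550
Node 0 (S = 150): V_0 = e^(−0.06)·[0.4707·1.0217 + 0.5293·14.9550] = 7.9070

€7.91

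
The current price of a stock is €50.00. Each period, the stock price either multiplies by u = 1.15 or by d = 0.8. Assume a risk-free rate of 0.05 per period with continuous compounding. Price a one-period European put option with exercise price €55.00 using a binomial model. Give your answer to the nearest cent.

€4.02

Risk-neutral probability p = (e^0.05 − 0.8)/(1.15 − 0.8) = 0.2513/0.3500 = 0.7179
Terminal stock prices: S_u = 57.5, S_d = 40
Terminal payoffs (K − S): max(-2.5, 0) = 0, max(15, 0) = 15
Node 0 (S = 50): V_0 = e^(−0.05)·[0.7179·0.0000 + 0.2821·15.0000] = 4.0249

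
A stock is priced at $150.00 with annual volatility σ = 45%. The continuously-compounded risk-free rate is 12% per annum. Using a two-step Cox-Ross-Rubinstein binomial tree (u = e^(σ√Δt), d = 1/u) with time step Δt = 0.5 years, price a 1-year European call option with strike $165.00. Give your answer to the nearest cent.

$28.04

CRR parameters: u = e^(σ√Δt) = e^(0.45·√0.5) = 1.3746, d = 1/u = 0.7275
Per-period rate: rΔt = 0.12·0.5 = 0.06, so R = e^0.06 = 1.0618
Risk-neutral probability p = (e^0.06 − 0.7275)/(1.3746 − 0.7275) = 0.3344/0.6472 = 0.5167
Terminal stock prices: S_uu = 283.4, S_ud = 150, S_dd = 79.38
Terminal payoffs (S − K): max(118.4, 0) = 118.4, max(-15, 0) = 0, max(-85.62, 0) = 0
Node u (S = 206.2): V_u = e^(−0.06)·[0.5167·118.4488 + 0.4833·0.0000] = 57.6340
Node d (S = 109.1): V_d = e^(−0.06)·[0.5167·0.0000 + 0.4833·0.0000] = 0.0000
Node 0 (S = 150): V_0 = e^(−0.06)·[0.5167·57.6340 + 0.4833·0.0000] = 28.0432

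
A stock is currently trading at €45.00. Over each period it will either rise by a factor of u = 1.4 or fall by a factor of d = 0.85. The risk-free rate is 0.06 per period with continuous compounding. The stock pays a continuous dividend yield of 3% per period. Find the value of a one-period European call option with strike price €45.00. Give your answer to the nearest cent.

Per-period risk-free factor R = e^0.06 = 1.0618; dividend-adjusted growth = e^(0.06−0.03) = 1.0305.
Risk-neutral probability p = (1.0305 − 0.85)/(1.4 − 0.85) = 0.1805/0.5500 = 0.3281
Terminal stock prices: S_u = 63, S_d = 38.25
Terminal payoffs (S − K): max(18, 0) = 18, max(-6.75, 0) = 0
Node 0 (S = 45): V_0 = e^(−0.06)·[0.3281·18.0000 + 0.6719·0.0000] = 5.5619

€5.56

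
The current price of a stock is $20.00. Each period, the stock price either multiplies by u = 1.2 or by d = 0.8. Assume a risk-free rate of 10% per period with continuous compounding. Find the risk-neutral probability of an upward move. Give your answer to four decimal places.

p = 0.7629

Risk-neutral probability p = (e^0.1 − 0.8)/(1.2 − 0.8) = 0.3052/0.4000 = 0.7629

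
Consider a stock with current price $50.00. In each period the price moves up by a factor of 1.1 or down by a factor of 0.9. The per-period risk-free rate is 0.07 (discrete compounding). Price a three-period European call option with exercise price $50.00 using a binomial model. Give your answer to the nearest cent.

Risk-neutral probability p = (1 + 0.07 − 0.9)/(1.1 − 0.9) = 0.1700/0.2000 = 0.8500
Terminal stock prices: S_uuu = 66.55, S_uud = 54.45, S_udd = 44.55, S_ddd = 36.45
Terminal payoffs (S − K): max(16.55, 0) = 16.55, max(4.45, 0) = 4.45, max(-5.45, 0) = 0, max(-13.55, 0) = 0
Node uu (S = 60.5): V_uu = 1/1.07·[0.8500·16.5500 + 0.1500·4.4500] = 13.7710
Node ud (S = 49.5): V_ud = 1/1.07·[0.8500·4.4500 + 0.1500·0.0000] = 3.5350
Node dd (S = 40.5): V_dd = 1/1.07·[0.8500·0.0000 + 0.1500·0.0000] = 0.0000
Node u (S = 55): V_u = 1/1.07·[0.8500·13.7710 + 0.1500·3.5350] = 11.4352
Node d (S = 45): V_d = 1/1.07·[0.8500·3.5350 + 0.1500·0.0000] = 2.8082
Node 0 (S = 50): V_0 = 1/1.07·[0.8500·11.4352 + 0.1500·2.8082] = 9.4777

$9.48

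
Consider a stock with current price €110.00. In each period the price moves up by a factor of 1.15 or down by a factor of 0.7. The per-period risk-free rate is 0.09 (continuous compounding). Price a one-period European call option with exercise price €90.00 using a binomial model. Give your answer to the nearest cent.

€29.22

Risk-neutral probability p = (e^0.09 − 0.7)/(1.15 − 0.7) = 0.3942/0.4500 = 0.8759
Terminal stock prices: S_u = 126.5, S_d = 77
Terminal payoffs (S − K): max(36.5, 0) = 36.5, max(-13, 0) = 0
Node 0 (S = 110): V_0 = e^(−0.09)·[0.8759·36.5000 + 0.1241·0.0000] = 29.2201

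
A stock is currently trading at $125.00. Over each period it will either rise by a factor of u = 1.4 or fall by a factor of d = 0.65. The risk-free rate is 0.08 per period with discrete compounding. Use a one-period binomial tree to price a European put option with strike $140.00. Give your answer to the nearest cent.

$23.21

Risk-neutral probability p = (1 + 0.08 − 0.65)/(1.4 − 0.65) = 0.4300/0.7500 = 0.5733
Terminal stock prices: S_u = 175, S_d = 81.25
Terminal payoffs (K − S): max(-35, 0) = 0, max(58.75, 0) = 58.75
Node 0 (S = 125): V_0 = 1/1.08·[0.5733·0.0000 + 0.4267·58.7500] = 23.2099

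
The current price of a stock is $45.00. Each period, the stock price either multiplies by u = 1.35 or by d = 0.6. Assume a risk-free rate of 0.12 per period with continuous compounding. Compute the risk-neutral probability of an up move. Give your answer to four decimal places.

p = 0.7033

Risk-neutral probability p = (e^0.12 − 0.6)/(1.35 − 0.6) = 0.5275/0.7500 = 0.7033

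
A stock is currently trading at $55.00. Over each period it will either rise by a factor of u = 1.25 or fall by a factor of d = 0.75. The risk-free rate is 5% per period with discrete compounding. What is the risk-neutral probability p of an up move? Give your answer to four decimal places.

Risk-neutral probability p = (1 + 0.05 − 0.75)/(1.25 − 0.75) = 0.3000/0.5000 = 0.6000

p = 0.6000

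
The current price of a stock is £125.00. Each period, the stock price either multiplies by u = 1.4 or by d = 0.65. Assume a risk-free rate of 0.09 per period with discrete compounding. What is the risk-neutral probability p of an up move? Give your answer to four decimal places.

Risk-neutral probability p = (1 + 0.09 − 0.65)/(1.4 − 0.65) = 0.4400/0.7500 = 0.5867

p = 0.5867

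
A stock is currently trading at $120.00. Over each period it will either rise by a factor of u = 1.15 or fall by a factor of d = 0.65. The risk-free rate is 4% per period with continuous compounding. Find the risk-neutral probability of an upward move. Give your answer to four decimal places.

Risk-neutral probability p = (e^0.04 − 0.65)/(1.15 − 0.65) = 0.3908/0.5000 = 0.7816

p = 0.7816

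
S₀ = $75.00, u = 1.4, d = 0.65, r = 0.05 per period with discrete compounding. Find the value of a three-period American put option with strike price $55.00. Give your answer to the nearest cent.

Risk-neutral probability p = (1 + 0.05 − 0.65)/(1.4 − 0.65) = 0.4000/0.7500 = 0.5333
Terminal stock prices: S_uuu = 205.8, S_uud = 95.55, S_udd = 44.36, S_ddd = 20.6
Terminal payoffs (K − S): max(-150.8, 0) = 0, max(-40.55, 0) = 0, max(10.64, 0) = 10.64, max(34.4, 0) = 34.4
Node uu (S = 147): continuation = 1/1.05·[0.5333·0.0000 + 0.4667·0.0000] = 0.0000; exercise value = 0.0000 ≤ continuation, so V_uu = 0.0000
Node ud (S = 68.25): continuation = 1/1.05·[0.5333·0.0000 + 0.4667·10.6375] = 4.7278; exercise value = 0.0000 ≤ continuation, so V_ud = 4.7278
Node dd (S = 31.69): continuation = 1/1.05·[0.5333·10.6375 + 0.4667·34.4031] = 20.6935; exercise value = 23.3125 > continuation, so V_dd = 23.3125 (exercise)
Node u (S = 105): continuation = 1/1.05·[0.5333·0.0000 + 0.4667·4.7278] = 2.1012; exercise value = 0.0000 ≤ continuation, so V_u = 2.1012
Node d (S = 48.75): continuation = 1/1.05·[0.5333·4.7278 + 0.4667·23.3125] = 12.7625; exercise value = 6.2500 ≤ continuation, so V_d = 12.7625
Node 0 (S = 75): continuation = 1/1.05·[0.5333·2.1012 + 0.4667·12.7625] = 6.7395; exercise value = 0.0000 ≤ continuation, so V_0 = 6.7395

$6.74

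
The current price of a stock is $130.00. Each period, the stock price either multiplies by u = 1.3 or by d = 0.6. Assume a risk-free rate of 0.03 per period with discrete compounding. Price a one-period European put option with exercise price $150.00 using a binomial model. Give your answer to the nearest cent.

Risk-neutral probability p = (1 + 0.03 − 0.6)/(1.3 − 0.6) = 0.4300/0.7000 = 0.6143
Terminal stock prices: S_u = 169, S_d = 78
Terminal payoffs (K − S): max(-19, 0) = 0, max(72, 0) = 72
Node 0 (S = 130): V_0 = 1/1.03·[0.6143·0.0000 + 0.3857·72.0000] = 26.9626

$26.96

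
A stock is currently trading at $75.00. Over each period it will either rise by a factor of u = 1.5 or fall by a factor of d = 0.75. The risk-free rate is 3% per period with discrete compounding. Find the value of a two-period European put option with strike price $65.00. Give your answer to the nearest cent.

$8.44

Risk-neutral probability p = (1 + 0.03 − 0.75)/(1.5 − 0.75) = 0.2800/0.7500 = 0.3733
Terminal stock prices: S_uu = 168.8, S_ud = 84.38, S_dd = 42.19
Terminal payoffs (K − S): max(-103.8, 0) = 0, max(-19.38, 0) = 0, max(22.81, 0) = 22.81
Node u (S = 112.5): V_u = 1/1.03·[0.3733·0.0000 + 0.6267·0.0000] = 0.0000
Node d (S = 56.25): V_d = 1/1.03·[0.3733·0.0000 + 0.6267·22.8125] = 13.8794
Node 0 (S = 75): V_0 = 1/1.03·[0.3733·0.0000 + 0.6267·13.8794] = 8.4445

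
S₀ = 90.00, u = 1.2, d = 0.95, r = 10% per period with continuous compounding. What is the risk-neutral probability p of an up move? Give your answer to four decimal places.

p = 0.6207

Risk-neutral probability p = (e^0.1 − 0.95)/(1.2 − 0.95) = 0.1552/0.2500 = 0.6207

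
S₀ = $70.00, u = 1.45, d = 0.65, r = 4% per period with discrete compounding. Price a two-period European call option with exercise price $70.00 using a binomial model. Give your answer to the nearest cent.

$16.96

Risk-neutral probability p = (1 + 0.04 − 0.65)/(1.45 − 0.65) = 0.3900/0.8000 = 0.4875
Terminal stock prices: S_uu = 147.2, S_ud = 65.98, S_dd = 29.58
Terminal payoffs (S − K): max(77.18, 0) = 77.18, max(-4.025, 0) = 0, max(-40.42, 0) = 0
Node u (S = 101.5): V_u = 1/1.04·[0.4875·77.1750 + 0.5125·0.0000] = 36.1758
Node d (S = 45.5): V_d = 1/1.04·[0.4875·0.0000 + 0.5125·0.0000] = 0.0000
Node 0 (S = 70): V_0 = 1/1.04·[0.4875·36.1758 + 0.5125·0.0000] = 16.9574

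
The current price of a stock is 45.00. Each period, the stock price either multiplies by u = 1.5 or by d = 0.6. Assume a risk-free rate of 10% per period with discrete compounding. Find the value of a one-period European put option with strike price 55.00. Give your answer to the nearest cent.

Risk-neutral probability p = (1 + 0.1 − 0.6)/(1.5 − 0.6) = 0.5000/0.9000 = 0.5556
Terminal stock prices: S_u = 67.5, S_d = 27
Terminal payoffs (K − S): max(-12.5, 0) = 0, max(28, 0) = 28
Node 0 (S = 45): V_0 = 1/1.1·[0.5556·0.0000 + 0.4444·28.0000] = 11.3131

11.31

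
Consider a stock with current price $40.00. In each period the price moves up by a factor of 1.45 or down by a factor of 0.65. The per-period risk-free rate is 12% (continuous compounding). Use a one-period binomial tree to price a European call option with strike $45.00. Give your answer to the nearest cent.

$6.88

Risk-neutral probability p = (e^0.12 − 0.65)/(1.45 − 0.65) = 0.4775/0.8000 = 0.5969
Terminal stock prices: S_u = 58, S_d = 26
Terminal payoffs (S − K): max(13, 0) = 13, max(-19, 0) = 0
Node 0 (S = 40): V_0 = e^(−0.12)·[0.5969·13.0000 + 0.4031·0.0000] = 6.8819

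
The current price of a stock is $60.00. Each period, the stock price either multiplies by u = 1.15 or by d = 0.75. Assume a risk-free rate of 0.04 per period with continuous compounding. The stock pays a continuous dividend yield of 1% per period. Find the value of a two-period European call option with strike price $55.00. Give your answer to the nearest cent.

Per-period risk-free factor R = e^0.04 = 1.0408; dividend-adjusted growth = e^(0.04−0.01) = 1.0305.
Risk-neutral probability p = (1.0305 − 0.75)/(1.15 − 0.75) = 0.2805/0.4000 = 0.7011
Terminal stock prices: S_uu = 79.35, S_ud = 51.75, S_dd = 33.75
Terminal payoffs (S − K): max(24.35, 0) = 24.35, max(-3.25, 0) = 0, max(-21.25, 0) = 0
Node u (S = 69): V_u = e^(−0.04)·[0.7011·24.3500 + 0.2989·0.0000] = 16.4032
Node d (S = 45): V_d = e^(−0.04)·[0.7011·0.0000 + 0.2989·0.0000] = 0.0000
Node 0 (S = 60): V_0 = e^(−0.04)·[0.7011·16.4032 + 0.2989·0.0000] = 11.0500

$11.05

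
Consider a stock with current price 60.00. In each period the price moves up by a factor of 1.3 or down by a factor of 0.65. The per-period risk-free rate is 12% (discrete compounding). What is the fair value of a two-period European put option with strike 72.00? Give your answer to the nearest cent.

9.65

Risk-neutral probability p = (1 + 0.12 − 0.65)/(1.3 − 0.65) = 0.4700/0.6500 = 0.7231
Terminal stock prices: S_uu = 101.4, S_ud = 50.7, S_dd = 25.35
Terminal payoffs (K − S): max(-29.4, 0) = 0, max(21.3, 0) = 21.3, max(46.65, 0) = 46.65
Node u (S = 78): V_u = 1/1.12·[0.7231·0.0000 + 0.2769·21.3000] = 5.2665
Node d (S = 39): V_d = 1/1.12·[0.7231·21.3000 + 0.2769·46.6500] = 25.2857
Node 0 (S = 60): V_0 = 1/1.12·[0.7231·5.2665 + 0.2769·25.2857] = 9.6520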